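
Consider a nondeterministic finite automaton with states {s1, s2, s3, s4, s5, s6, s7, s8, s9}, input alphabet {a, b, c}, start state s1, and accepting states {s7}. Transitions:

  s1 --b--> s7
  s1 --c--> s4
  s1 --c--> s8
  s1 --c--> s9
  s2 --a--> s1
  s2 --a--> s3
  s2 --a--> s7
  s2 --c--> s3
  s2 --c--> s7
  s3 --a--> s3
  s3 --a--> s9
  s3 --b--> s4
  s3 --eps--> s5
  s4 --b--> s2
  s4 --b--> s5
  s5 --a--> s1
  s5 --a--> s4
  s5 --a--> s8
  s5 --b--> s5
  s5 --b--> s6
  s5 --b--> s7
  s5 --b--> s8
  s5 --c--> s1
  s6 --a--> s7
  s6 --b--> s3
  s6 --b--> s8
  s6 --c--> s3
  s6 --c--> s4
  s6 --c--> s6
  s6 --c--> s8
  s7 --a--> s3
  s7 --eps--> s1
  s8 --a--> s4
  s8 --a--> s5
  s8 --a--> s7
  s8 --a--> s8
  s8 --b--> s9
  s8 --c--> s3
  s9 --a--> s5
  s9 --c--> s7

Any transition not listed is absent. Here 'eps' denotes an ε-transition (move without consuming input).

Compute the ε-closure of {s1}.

{s1}

Begin with {s1}.
No ε-moves leave this set, so the closure equals the set itself.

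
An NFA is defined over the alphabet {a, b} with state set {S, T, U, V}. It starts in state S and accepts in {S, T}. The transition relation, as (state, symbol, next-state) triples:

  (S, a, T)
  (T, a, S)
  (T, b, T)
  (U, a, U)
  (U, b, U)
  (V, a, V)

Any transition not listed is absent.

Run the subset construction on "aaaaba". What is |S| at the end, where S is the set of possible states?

Start in {S}.
Read 'a': S→{T}; now {T}.
Read 'a': T→{S}; now {S}.
Read 'a': S→{T}; now {T}.
Read 'a': T→{S}; now {S}.
Read 'b': S→∅; now ∅.
The set is empty and remains empty for the remaining 1 symbol.
That set has 0 states.

0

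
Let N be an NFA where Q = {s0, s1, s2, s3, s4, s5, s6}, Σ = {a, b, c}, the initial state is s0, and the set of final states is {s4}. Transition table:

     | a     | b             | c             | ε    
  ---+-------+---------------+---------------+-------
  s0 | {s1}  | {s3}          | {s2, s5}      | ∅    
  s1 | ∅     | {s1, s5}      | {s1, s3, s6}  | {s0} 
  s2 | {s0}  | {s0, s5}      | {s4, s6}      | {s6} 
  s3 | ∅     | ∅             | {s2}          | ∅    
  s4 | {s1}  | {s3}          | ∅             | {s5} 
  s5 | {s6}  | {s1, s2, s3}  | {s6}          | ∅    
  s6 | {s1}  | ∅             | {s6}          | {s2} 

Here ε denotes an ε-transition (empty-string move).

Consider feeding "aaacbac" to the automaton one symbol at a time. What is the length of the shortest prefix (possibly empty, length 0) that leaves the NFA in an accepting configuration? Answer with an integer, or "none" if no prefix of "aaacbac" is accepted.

7

Start in {s0}.
Read 'a': {s0} → {s0, s1}.
Read 'a': {s0, s1} → {s0, s1}.
Read 'a': {s0, s1} → {s0, s1}.
Read 'c': {s0, s1} → {s0, s1, s2, s3, s5, s6}.
Read 'b': {s0, s1, s2, s3, s5, s6} → {s0, s1, s2, s3, s5, s6}.
Read 'a': {s0, s1, s2, s3, s5, s6} → {s0, s1, s2, s6}.
Read 'c': {s0, s1, s2, s6} → {s0, s1, s2, s3, s4, s5, s6}.
None of the earlier sets intersect F, but {s0, s1, s2, s3, s4, s5, s6} does.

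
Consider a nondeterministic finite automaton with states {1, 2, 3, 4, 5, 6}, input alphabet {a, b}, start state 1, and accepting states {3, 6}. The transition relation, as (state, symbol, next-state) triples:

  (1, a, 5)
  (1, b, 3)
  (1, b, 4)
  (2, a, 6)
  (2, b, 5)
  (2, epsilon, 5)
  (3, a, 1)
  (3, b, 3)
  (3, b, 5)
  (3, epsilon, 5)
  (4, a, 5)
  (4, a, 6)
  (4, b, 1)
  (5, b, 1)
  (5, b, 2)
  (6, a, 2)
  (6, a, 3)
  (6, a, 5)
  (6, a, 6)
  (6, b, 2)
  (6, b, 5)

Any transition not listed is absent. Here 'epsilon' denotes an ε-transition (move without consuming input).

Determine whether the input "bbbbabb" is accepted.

Yes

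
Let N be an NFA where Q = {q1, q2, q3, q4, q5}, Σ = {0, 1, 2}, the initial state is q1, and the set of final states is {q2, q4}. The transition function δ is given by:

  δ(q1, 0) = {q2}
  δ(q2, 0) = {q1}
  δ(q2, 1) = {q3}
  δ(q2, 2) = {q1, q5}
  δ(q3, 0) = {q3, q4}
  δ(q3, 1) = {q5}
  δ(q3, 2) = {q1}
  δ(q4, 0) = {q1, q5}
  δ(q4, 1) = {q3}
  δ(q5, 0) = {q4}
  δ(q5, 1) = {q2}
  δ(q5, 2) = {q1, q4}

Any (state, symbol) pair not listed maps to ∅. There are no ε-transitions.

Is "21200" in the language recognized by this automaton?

No

Start in {q1}.
Read '2': {q1} → ∅.
The set is empty and remains empty for the remaining 4 symbols.
The final set ∅ contains no accepting state.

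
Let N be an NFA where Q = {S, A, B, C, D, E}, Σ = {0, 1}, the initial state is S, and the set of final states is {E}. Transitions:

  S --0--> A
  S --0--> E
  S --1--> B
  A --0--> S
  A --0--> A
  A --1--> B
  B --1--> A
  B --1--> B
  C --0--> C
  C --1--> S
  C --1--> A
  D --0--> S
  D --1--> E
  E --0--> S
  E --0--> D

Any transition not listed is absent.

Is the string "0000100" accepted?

Yes

Start in {S}.
Read '0': {S} → {A, E}.
Read '0': {A, E} → {S, A, D}.
Read '0': {S, A, D} → {S, A, E}.
Read '0': {S, A, E} → {S, A, D, E}.
Read '1': {S, A, D, E} → {B, E}.
Read '0': {B, E} → {S, D}.
Read '0': {S, D} → {S, A, E}.
The final set {S, A, E} contains the accepting state E.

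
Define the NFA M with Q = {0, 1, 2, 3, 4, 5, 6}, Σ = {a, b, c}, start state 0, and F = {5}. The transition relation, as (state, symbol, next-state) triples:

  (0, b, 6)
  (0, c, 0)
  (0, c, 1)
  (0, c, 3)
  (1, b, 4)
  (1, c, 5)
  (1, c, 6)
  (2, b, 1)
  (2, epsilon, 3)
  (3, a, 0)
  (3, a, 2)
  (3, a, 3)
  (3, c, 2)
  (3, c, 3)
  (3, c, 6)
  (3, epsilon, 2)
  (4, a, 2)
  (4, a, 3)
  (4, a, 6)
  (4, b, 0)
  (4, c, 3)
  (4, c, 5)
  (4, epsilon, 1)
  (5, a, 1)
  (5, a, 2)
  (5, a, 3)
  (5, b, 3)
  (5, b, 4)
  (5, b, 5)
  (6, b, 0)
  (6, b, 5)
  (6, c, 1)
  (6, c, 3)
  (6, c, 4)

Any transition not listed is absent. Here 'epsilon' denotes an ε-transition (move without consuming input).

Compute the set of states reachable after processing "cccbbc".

{0, 1, 2, 3, 4, 5, 6}

Start in {0}.
Read 'c': 0→{0, 1, 3}; union {0, 1, 3}; ε-closure = {0, 1, 2, 3}.
Read 'c': 0→{0, 1, 3}, 1→{5, 6}, 2→∅, 3→{2, 3, 6}; now {0, 1, 2, 3, 5, 6}.
Read 'c': 0→{0, 1, 3}, 1→{5, 6}, 2→∅, 3→{2, 3, 6}, 5→∅, 6→{1, 3, 4}; now {0, 1, 2, 3, 4, 5, 6}.
Read 'b': 0→{6}, 1→{4}, 2→{1}, 3→∅, 4→{0}, 5→{3, 4, 5}, 6→{0, 5}; union {0, 1, 3, 4, 5, 6}; ε-closure = {0, 1, 2, 3, 4, 5, 6}.
Read 'b': 0→{6}, 1→{4}, 2→{1}, 3→∅, 4→{0}, 5→{3, 4, 5}, 6→{0, 5}; union {0, 1, 3, 4, 5, 6}; ε-closure = {0, 1, 2, 3, 4, 5, 6}.
Read 'c': 0→{0, 1, 3}, 1→{5, 6}, 2→∅, 3→{2, 3, 6}, 4→{3, 5}, 5→∅, 6→{1, 3, 4}; now {0, 1, 2, 3, 4, 5, 6}.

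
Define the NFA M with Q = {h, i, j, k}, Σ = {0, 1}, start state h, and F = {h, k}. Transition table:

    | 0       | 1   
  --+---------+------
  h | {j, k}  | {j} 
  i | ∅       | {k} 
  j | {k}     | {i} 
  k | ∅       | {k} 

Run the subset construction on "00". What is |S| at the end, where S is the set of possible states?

Start in {h}.
Read '0': h→{j, k}; now {j, k}.
Read '0': j→{k}, k→∅; now {k}.
That set has 1 state.

1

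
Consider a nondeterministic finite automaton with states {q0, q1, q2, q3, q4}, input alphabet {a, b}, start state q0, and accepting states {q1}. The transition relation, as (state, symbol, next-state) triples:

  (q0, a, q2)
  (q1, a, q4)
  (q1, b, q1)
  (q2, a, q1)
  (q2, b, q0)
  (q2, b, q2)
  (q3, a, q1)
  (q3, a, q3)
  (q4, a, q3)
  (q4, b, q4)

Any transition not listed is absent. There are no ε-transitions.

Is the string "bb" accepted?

Start in {q0}.
Read 'b': {q0} → ∅.
The set is empty and remains empty for the remaining 1 symbol.
The final set ∅ contains no accepting state.

No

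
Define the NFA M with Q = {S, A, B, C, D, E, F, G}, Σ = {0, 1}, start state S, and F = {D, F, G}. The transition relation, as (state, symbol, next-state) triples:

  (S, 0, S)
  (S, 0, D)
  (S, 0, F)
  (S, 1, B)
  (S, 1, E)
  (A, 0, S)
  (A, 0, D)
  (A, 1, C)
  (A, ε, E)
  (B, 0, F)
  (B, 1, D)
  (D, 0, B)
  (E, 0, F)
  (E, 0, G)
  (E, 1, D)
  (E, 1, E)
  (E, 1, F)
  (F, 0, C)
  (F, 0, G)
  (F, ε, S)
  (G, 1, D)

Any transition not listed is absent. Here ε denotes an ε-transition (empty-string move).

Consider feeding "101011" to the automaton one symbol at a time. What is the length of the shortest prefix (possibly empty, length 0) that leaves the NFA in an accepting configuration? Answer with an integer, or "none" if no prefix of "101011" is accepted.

2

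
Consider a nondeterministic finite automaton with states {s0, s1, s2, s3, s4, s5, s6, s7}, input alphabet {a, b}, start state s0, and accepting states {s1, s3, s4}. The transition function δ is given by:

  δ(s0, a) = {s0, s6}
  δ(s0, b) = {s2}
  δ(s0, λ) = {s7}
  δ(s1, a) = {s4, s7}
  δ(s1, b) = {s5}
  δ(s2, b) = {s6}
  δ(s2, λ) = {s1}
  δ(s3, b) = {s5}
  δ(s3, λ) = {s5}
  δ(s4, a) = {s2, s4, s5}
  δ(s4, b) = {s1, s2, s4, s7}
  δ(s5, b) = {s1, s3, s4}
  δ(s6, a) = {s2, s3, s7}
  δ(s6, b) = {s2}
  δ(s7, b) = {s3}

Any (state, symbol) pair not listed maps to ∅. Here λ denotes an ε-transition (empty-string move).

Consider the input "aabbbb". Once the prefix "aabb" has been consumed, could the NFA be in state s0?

Start: ε-closure({s0}) = {s0, s7}.
Read 'a': {s0, s7} → {s0, s6, s7}.
Read 'a': {s0, s6, s7} → {s0, s1, s2, s3, s5, s6, s7}.
Read 'b': {s0, s1, s2, s3, s5, s6, s7} → {s1, s2, s3, s4, s5, s6}.
Read 'b': {s1, s2, s3, s4, s5, s6} → {s1, s2, s3, s4, s5, s6, s7}.
State s0 is not in {s1, s2, s3, s4, s5, s6, s7}.

No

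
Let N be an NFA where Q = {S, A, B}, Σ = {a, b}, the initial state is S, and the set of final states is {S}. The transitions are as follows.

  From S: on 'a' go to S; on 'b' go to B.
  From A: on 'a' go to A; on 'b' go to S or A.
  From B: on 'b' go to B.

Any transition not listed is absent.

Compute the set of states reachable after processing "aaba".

∅

Start in {S}.
Read 'a': {S} → {S}.
Read 'a': {S} → {S}.
Read 'b': {S} → {B}.
Read 'a': {B} → ∅.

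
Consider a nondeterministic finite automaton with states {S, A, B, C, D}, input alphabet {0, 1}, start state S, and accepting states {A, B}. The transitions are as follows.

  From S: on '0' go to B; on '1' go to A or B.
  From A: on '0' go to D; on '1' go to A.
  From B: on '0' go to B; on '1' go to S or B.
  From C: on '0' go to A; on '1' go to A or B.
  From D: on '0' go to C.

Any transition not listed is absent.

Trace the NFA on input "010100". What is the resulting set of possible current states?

{B}

Start in {S}.
Read '0': S→{B}; now {B}.
Read '1': B→{S, B}; now {S, B}.
Read '0': S→{B}, B→{B}; now {B}.
Read '1': B→{S, B}; now {S, B}.
Read '0': S→{B}, B→{B}; now {B}.
Read '0': B→{B}; now {B}.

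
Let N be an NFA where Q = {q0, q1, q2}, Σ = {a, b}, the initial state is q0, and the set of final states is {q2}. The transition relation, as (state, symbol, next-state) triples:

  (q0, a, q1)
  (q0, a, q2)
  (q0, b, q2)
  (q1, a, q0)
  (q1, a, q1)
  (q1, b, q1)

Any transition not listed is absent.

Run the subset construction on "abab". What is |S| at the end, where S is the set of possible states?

2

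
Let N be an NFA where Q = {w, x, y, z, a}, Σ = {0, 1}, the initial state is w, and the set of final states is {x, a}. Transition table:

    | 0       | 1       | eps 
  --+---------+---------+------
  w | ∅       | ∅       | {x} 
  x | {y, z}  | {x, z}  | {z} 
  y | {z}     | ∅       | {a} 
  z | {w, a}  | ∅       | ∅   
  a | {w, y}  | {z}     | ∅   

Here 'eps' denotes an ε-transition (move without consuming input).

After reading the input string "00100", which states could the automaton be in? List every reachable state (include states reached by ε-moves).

{w, x, y, z, a}

Start: ε-closure({w}) = {w, x, z}.
Read '0': {w, x, z} → {w, x, y, z, a}.
Read '0': {w, x, y, z, a} → {w, x, y, z, a}.
Read '1': {w, x, y, z, a} → {x, z}.
Read '0': {x, z} → {w, x, y, z, a}.
Read '0': {w, x, y, z, a} → {w, x, y, z, a}.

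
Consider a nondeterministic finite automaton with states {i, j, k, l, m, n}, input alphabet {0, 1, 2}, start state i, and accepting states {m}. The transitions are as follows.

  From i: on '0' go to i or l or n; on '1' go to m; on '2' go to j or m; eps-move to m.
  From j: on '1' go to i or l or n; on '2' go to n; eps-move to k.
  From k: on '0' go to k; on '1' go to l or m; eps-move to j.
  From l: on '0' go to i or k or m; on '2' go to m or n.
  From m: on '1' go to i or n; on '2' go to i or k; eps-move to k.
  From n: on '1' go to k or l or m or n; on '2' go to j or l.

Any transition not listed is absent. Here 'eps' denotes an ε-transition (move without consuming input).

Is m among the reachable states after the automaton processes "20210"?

Start: ε-closure({i}) = {i, j, k, m}.
Read '2': {i, j, k, m} → {i, j, k, m, n}.
Read '0': {i, j, k, m, n} → {i, j, k, l, m, n}.
Read '2': {i, j, k, l, m, n} → {i, j, k, l, m, n}.
Read '1': {i, j, k, l, m, n} → {i, j, k, l, m, n}.
Read '0': {i, j, k, l, m, n} → {i, j, k, l, m, n}.
State m is in {i, j, k, l, m, n}.

Yes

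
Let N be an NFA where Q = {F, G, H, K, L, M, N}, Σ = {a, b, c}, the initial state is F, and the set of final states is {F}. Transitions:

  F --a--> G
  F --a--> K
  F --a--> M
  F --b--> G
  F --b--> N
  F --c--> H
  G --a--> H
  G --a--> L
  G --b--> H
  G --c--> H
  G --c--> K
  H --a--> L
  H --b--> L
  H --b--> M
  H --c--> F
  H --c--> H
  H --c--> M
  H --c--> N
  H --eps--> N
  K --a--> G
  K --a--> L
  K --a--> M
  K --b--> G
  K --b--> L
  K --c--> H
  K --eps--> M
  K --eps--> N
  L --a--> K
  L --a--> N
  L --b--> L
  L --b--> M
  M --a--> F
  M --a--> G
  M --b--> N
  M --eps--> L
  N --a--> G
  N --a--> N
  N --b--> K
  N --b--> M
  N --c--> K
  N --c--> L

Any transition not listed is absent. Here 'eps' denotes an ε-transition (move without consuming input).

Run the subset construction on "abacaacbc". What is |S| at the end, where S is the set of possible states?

5

Start in {F}.
Read 'a': {F} → {G, K, L, M, N}.
Read 'b': {G, K, L, M, N} → {G, H, K, L, M, N}.
Read 'a': {G, H, K, L, M, N} → {F, G, H, K, L, M, N}.
Read 'c': {F, G, H, K, L, M, N} → {F, H, K, L, M, N}.
Read 'a': {F, H, K, L, M, N} → {F, G, K, L, M, N}.
Read 'a': {F, G, K, L, M, N} → {F, G, H, K, L, M, N}.
Read 'c': {F, G, H, K, L, M, N} → {F, H, K, L, M, N}.
Read 'b': {F, H, K, L, M, N} → {G, K, L, M, N}.
Read 'c': {G, K, L, M, N} → {H, K, L, M, N}.
That set has 5 states.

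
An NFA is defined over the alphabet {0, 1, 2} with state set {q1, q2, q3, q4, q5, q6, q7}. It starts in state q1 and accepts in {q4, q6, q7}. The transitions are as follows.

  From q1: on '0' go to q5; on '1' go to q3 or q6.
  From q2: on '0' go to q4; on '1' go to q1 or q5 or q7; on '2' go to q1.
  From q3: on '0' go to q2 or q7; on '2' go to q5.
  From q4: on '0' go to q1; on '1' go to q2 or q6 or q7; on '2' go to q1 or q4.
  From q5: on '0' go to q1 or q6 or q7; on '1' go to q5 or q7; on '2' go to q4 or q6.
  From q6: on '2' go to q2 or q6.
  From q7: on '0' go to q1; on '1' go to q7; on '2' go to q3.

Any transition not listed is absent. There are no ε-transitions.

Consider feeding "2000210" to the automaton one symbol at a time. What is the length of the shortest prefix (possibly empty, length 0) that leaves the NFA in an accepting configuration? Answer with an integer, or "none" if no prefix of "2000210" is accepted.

none

Start in {q1}.
Read '2': {q1} → ∅.
The set is empty and remains empty for the remaining 6 symbols.
No reachable set along the way intersects F.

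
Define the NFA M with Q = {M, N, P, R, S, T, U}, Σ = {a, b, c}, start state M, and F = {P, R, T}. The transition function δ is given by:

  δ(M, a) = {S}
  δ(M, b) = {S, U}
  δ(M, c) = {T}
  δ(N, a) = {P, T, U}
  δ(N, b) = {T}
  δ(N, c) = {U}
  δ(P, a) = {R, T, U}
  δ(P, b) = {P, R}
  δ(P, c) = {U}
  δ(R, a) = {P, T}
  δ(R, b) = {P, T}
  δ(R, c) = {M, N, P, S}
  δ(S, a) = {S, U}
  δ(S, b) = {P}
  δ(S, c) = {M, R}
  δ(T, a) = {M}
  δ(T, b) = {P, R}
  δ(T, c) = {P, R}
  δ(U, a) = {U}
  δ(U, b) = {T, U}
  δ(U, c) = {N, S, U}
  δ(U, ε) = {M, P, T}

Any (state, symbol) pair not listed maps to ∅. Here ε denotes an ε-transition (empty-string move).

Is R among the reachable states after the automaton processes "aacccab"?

Start in {M}.
Read 'a': {M} → {S}.
Read 'a': {S} → {M, P, S, T, U}.
Read 'c': {M, P, S, T, U} → {M, N, P, R, S, T, U}.
Read 'c': {M, N, P, R, S, T, U} → {M, N, P, R, S, T, U}.
Read 'c': {M, N, P, R, S, T, U} → {M, N, P, R, S, T, U}.
Read 'a': {M, N, P, R, S, T, U} → {M, P, R, S, T, U}.
Read 'b': {M, P, R, S, T, U} → {M, P, R, S, T, U}.
State R is in {M, P, R, S, T, U}.

Yes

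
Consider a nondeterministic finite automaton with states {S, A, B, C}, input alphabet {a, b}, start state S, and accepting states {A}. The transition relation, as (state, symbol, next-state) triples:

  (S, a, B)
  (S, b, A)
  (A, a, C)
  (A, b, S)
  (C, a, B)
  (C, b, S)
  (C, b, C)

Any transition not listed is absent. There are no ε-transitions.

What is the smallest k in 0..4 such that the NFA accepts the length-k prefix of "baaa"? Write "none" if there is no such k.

1

Start in {S}.
Read 'b': S→{A}; now {A}.
None of the earlier sets intersect F, but {A} does.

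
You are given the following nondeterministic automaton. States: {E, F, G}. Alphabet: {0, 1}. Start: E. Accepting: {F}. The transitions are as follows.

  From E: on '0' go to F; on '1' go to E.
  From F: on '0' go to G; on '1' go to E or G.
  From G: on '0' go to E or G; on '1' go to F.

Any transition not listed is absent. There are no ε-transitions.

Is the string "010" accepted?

Start in {E}.
Read '0': E→{F}; now {F}.
Read '1': F→{E, G}; now {E, G}.
Read '0': E→{F}, G→{E, G}; now {E, F, G}.
The final set {E, F, G} contains the accepting state F.

Yes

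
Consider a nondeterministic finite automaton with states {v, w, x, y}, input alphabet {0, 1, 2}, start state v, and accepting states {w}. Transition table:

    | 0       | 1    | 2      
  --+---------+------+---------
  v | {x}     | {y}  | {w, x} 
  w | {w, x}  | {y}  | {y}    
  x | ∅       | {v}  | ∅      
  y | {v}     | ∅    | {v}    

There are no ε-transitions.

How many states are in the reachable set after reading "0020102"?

0

Start in {v}.
Read '0': {v} → {x}.
Read '0': {x} → ∅.
The set is empty and remains empty for the remaining 5 symbols.
That set has 0 states.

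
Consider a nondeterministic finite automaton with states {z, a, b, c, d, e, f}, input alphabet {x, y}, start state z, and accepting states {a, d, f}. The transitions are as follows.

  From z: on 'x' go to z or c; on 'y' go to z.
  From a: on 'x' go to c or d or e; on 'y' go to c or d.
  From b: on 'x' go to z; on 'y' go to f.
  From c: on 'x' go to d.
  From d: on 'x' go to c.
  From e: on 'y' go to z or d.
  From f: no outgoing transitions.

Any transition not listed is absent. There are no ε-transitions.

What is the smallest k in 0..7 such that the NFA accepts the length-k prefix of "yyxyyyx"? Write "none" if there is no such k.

none

Start in {z}.
Read 'y': z→{z}; now {z}.
Read 'y': z→{z}; now {z}.
Read 'x': z→{z, c}; now {z, c}.
Read 'y': z→{z}, c→∅; now {z}.
Read 'y': z→{z}; now {z}.
Read 'y': z→{z}; now {z}.
Read 'x': z→{z, c}; now {z, c}.
No reachable set along the way intersects F.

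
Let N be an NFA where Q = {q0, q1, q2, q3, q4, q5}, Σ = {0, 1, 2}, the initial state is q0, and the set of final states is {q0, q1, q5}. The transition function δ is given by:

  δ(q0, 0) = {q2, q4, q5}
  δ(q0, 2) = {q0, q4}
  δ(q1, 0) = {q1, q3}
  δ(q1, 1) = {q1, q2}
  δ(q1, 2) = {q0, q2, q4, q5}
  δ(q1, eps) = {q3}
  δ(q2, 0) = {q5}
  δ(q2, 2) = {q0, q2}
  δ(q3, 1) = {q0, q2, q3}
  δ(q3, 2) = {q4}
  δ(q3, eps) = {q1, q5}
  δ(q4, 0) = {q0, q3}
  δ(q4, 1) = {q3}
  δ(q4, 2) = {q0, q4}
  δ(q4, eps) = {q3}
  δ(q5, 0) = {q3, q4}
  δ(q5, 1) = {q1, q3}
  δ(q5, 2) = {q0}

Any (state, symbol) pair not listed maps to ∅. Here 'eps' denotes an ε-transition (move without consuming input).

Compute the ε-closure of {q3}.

Begin with {q3}.
ε-move q3 → q1; add q1.
ε-move q3 → q5; add q5.

{q1, q3, q5}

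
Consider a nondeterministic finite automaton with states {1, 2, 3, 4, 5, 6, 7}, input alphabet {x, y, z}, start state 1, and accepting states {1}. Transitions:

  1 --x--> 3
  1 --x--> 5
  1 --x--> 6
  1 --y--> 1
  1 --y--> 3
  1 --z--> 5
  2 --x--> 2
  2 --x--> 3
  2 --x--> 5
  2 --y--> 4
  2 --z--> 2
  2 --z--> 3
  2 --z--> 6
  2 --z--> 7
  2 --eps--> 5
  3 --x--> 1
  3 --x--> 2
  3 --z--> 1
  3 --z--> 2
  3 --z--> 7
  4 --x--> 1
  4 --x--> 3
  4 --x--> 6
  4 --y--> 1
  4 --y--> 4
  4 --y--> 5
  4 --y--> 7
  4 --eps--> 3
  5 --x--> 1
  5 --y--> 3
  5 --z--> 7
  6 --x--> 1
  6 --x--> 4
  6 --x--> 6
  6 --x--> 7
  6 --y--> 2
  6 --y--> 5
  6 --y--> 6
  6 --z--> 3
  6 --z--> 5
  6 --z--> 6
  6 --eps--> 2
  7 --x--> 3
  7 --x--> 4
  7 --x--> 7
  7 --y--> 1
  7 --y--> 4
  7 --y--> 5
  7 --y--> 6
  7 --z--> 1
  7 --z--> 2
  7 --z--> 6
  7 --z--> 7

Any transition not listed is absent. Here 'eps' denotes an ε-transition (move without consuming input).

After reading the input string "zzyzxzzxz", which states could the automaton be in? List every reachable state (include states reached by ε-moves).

{1, 2, 3, 5, 6, 7}

Start in {1}.
Read 'z': {1} → {5}.
Read 'z': {5} → {7}.
Read 'y': {7} → {1, 2, 3, 4, 5, 6}.
Read 'z': {1, 2, 3, 4, 5, 6} → {1, 2, 3, 5, 6, 7}.
Read 'x': {1, 2, 3, 5, 6, 7} → {1, 2, 3, 4, 5, 6, 7}.
Read 'z': {1, 2, 3, 4, 5, 6, 7} → {1, 2, 3, 5, 6, 7}.
Read 'z': {1, 2, 3, 5, 6, 7} → {1, 2, 3, 5, 6, 7}.
Read 'x': {1, 2, 3, 5, 6, 7} → {1, 2, 3, 4, 5, 6, 7}.
Read 'z': {1, 2, 3, 4, 5, 6, 7} → {1, 2, 3, 5, 6, 7}.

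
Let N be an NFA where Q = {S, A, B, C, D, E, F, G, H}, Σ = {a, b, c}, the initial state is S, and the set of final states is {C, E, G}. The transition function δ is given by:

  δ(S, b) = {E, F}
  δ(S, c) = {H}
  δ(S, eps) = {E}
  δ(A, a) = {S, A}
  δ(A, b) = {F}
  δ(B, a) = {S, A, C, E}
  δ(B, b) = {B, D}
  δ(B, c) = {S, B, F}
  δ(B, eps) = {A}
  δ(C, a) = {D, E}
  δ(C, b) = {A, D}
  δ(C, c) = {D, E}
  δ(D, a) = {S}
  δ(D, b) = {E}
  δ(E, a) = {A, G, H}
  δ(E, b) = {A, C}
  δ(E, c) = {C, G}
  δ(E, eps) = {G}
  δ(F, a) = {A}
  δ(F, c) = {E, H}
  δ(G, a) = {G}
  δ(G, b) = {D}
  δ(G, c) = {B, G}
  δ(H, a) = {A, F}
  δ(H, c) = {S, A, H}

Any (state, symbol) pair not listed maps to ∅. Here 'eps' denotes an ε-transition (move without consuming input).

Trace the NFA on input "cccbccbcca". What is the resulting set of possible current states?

Start: ε-closure({S}) = {S, E, G}.
Read 'c': S→{H}, E→{C, G}, G→{B, G}; union {B, C, G, H}; ε-closure = {A, B, C, G, H}.
Read 'c': A→∅, B→{S, B, F}, C→{D, E}, G→{B, G}, H→{S, A, H}; now {S, A, B, D, E, F, G, H}.
Read 'c': S→{H}, A→∅, B→{S, B, F}, D→∅, E→{C, G}, F→{E, H}, G→{B, G}, H→{S, A, H}; now {S, A, B, C, E, F, G, H}.
Read 'b': S→{E, F}, A→{F}, B→{B, D}, C→{A, D}, E→{A, C}, F→∅, G→{D}, H→∅; union {A, B, C, D, E, F}; ε-closure = {A, B, C, D, E, F, G}.
Read 'c': A→∅, B→{S, B, F}, C→{D, E}, D→∅, E→{C, G}, F→{E, H}, G→{B, G}; union {S, B, C, D, E, F, G, H}; ε-closure = {S, A, B, C, D, E, F, G, H}.
Read 'c': S→{H}, A→∅, B→{S, B, F}, C→{D, E}, D→∅, E→{C, G}, F→{E, H}, G→{B, G}, H→{S, A, H}; now {S, A, B, C, D, E, F, G, H}.
Read 'b': S→{E, F}, A→{F}, B→{B, D}, C→{A, D}, D→{E}, E→{A, C}, F→∅, G→{D}, H→∅; union {A, B, C, D, E, F}; ε-closure = {A, B, C, D, E, F, G}.
Read 'c': A→∅, B→{S, B, F}, C→{D, E}, D→∅, E→{C, G}, F→{E, H}, G→{B, G}; union {S, B, C, D, E, F, G, H}; ε-closure = {S, A, B, C, D, E, F, G, H}.
Read 'c': S→{H}, A→∅, B→{S, B, F}, C→{D, E}, D→∅, E→{C, G}, F→{E, H}, G→{B, G}, H→{S, A, H}; now {S, A, B, C, D, E, F, G, H}.
Read 'a': S→∅, A→{S, A}, B→{S, A, C, E}, C→{D, E}, D→{S}, E→{A, G, H}, F→{A}, G→{G}, H→{A, F}; now {S, A, C, D, E, F, G, H}.

{S, A, C, D, E, F, G, H}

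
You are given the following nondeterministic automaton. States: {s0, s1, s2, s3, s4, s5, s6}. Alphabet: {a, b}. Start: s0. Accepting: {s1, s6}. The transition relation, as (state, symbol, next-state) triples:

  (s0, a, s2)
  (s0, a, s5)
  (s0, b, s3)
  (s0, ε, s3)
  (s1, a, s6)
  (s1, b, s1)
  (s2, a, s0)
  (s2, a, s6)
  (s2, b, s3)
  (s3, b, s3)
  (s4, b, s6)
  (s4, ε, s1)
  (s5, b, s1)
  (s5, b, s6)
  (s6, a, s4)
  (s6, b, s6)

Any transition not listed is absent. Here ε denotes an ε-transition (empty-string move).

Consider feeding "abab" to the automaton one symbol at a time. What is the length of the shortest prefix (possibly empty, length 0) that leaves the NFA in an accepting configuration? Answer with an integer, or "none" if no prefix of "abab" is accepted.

2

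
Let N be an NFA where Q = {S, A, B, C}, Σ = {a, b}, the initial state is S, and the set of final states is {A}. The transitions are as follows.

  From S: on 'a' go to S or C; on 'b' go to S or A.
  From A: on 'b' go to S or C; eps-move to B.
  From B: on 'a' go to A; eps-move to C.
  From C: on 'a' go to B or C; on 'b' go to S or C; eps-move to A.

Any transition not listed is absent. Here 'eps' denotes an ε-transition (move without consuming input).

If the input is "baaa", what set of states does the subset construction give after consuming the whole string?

{S, A, B, C}

Start in {S}.
Read 'b': {S} → {S, A, B, C}.
Read 'a': {S, A, B, C} → {S, A, B, C}.
Read 'a': {S, A, B, C} → {S, A, B, C}.
Read 'a': {S, A, B, C} → {S, A, B, C}.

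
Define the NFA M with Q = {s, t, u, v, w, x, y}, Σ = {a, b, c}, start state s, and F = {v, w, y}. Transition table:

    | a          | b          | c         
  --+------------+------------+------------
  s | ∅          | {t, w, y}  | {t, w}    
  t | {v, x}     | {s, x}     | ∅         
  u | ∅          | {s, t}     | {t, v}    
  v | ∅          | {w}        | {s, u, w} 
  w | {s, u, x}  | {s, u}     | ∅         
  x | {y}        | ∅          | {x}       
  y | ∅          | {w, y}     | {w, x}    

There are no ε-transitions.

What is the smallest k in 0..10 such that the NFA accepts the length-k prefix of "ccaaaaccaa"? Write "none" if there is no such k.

1

Start in {s}.
Read 'c': s→{t, w}; now {t, w}.
None of the earlier sets intersect F, but {t, w} does.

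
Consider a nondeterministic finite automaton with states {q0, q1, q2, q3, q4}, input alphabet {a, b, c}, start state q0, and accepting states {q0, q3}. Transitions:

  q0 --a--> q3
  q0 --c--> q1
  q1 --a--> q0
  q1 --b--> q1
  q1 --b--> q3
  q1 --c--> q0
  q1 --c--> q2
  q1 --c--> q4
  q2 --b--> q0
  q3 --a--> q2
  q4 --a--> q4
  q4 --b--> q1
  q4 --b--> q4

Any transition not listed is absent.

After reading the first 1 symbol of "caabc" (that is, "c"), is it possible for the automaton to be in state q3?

Start in {q0}.
Read 'c': q0→{q1}; now {q1}.
State q3 is not in {q1}.

No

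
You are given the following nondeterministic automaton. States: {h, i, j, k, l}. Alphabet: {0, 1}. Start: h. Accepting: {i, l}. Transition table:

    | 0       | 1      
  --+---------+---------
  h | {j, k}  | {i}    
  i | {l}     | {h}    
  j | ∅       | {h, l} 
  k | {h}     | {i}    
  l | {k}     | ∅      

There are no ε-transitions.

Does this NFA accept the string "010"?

Start in {h}.
Read '0': {h} → {j, k}.
Read '1': {j, k} → {h, i, l}.
Read '0': {h, i, l} → {j, k, l}.
The final set {j, k, l} contains the accepting state l.

Yes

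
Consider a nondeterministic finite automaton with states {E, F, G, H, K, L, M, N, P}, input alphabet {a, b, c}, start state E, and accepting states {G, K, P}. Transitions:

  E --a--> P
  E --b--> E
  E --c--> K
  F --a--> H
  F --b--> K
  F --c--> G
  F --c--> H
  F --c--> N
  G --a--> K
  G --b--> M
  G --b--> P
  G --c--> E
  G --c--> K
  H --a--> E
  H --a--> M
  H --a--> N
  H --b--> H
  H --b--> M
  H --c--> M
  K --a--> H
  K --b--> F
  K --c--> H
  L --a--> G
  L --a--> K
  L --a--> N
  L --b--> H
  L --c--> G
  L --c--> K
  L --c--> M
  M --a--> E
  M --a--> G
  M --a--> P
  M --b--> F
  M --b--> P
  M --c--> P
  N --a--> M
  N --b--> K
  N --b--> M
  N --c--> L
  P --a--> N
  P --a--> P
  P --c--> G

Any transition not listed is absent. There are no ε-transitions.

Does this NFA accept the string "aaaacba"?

Start in {E}.
Read 'a': E→{P}; now {P}.
Read 'a': P→{N, P}; now {N, P}.
Read 'a': N→{M}, P→{N, P}; now {M, N, P}.
Read 'a': M→{E, G, P}, N→{M}, P→{N, P}; now {E, G, M, N, P}.
Read 'c': E→{K}, G→{E, K}, M→{P}, N→{L}, P→{G}; now {E, G, K, L, P}.
Read 'b': E→{E}, G→{M, P}, K→{F}, L→{H}, P→∅; now {E, F, H, M, P}.
Read 'a': E→{P}, F→{H}, H→{E, M, N}, M→{E, G, P}, P→{N, P}; now {E, G, H, M, N, P}.
The final set {E, G, H, M, N, P} contains the accepting states G, P.

Yes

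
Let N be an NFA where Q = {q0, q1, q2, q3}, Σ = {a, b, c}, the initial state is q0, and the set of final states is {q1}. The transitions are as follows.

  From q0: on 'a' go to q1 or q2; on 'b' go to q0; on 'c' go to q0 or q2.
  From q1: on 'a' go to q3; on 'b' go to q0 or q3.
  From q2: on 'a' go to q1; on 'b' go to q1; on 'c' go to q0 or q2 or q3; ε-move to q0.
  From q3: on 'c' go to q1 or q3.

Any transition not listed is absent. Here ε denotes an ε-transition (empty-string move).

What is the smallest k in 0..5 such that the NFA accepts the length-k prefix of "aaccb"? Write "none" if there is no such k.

1

Start in {q0}.
Read 'a': q0→{q1, q2}; union {q1, q2}; ε-closure = {q0, q1, q2}.
None of the earlier sets intersect F, but {q0, q1, q2} does.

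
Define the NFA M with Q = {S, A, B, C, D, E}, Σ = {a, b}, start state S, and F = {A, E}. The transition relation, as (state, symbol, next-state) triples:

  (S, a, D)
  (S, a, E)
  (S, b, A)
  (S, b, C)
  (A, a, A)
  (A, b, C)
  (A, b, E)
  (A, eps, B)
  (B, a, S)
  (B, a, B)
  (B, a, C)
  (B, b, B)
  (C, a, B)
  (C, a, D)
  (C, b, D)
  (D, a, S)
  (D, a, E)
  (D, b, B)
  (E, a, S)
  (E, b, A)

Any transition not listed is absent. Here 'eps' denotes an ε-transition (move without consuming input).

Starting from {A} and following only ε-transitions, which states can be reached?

{A, B}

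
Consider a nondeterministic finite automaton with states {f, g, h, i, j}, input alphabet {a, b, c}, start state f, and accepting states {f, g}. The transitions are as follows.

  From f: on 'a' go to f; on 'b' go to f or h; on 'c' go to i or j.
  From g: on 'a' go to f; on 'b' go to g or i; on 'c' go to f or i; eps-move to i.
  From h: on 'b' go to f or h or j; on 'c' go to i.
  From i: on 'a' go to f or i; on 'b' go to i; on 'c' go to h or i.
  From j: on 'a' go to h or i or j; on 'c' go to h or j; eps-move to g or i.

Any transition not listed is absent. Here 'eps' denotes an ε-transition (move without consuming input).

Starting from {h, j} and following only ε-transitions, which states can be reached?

{g, h, i, j}

Begin with {h, j}.
ε-move j → g; add g.
ε-move j → i; add i.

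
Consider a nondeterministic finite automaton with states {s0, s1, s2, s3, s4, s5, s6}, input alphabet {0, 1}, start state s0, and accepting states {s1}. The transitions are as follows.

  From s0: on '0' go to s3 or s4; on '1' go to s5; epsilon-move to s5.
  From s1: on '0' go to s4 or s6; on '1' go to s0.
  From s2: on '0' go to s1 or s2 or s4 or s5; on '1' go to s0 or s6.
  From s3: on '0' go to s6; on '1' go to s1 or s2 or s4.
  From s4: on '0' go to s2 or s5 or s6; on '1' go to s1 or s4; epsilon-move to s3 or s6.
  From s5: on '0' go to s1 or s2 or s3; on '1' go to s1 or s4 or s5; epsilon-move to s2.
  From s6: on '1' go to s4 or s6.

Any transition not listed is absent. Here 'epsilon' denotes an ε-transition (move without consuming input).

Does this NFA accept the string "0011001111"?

Start: ε-closure({s0}) = {s0, s2, s5}.
Read '0': s0→{s3, s4}, s2→{s1, s2, s4, s5}, s5→{s1, s2, s3}; union {s1, s2, s3, s4, s5}; ε-closure = {s1, s2, s3, s4, s5, s6}.
Read '0': s1→{s4, s6}, s2→{s1, s2, s4, s5}, s3→{s6}, s4→{s2, s5, s6}, s5→{s1, s2, s3}, s6→∅; now {s1, s2, s3, s4, s5, s6}.
Read '1': s1→{s0}, s2→{s0, s6}, s3→{s1, s2, s4}, s4→{s1, s4}, s5→{s1, s4, s5}, s6→{s4, s6}; union {s0, s1, s2, s4, s5, s6}; ε-closure = {s0, s1, s2, s3, s4, s5, s6}.
Read '1': s0→{s5}, s1→{s0}, s2→{s0, s6}, s3→{s1, s2, s4}, s4→{s1, s4}, s5→{s1, s4, s5}, s6→{s4, s6}; union {s0, s1, s2, s4, s5, s6}; ε-closure = {s0, s1, s2, s3, s4, s5, s6}.
Read '0': s0→{s3, s4}, s1→{s4, s6}, s2→{s1, s2, s4, s5}, s3→{s6}, s4→{s2, s5, s6}, s5→{s1, s2, s3}, s6→∅; now {s1, s2, s3, s4, s5, s6}.
Read '0': s1→{s4, s6}, s2→{s1, s2, s4, s5}, s3→{s6}, s4→{s2, s5, s6}, s5→{s1, s2, s3}, s6→∅; now {s1, s2, s3, s4, s5, s6}.
Read '1': s1→{s0}, s2→{s0, s6}, s3→{s1, s2, s4}, s4→{s1, s4}, s5→{s1, s4, s5}, s6→{s4, s6}; union {s0, s1, s2, s4, s5, s6}; ε-closure = {s0, s1, s2, s3, s4, s5, s6}.
Read '1': s0→{s5}, s1→{s0}, s2→{s0, s6}, s3→{s1, s2, s4}, s4→{s1, s4}, s5→{s1, s4, s5}, s6→{s4, s6}; union {s0, s1, s2, s4, s5, s6}; ε-closure = {s0, s1, s2, s3, s4, s5, s6}.
Read '1': s0→{s5}, s1→{s0}, s2→{s0, s6}, s3→{s1, s2, s4}, s4→{s1, s4}, s5→{s1, s4, s5}, s6→{s4, s6}; union {s0, s1, s2, s4, s5, s6}; ε-closure = {s0, s1, s2, s3, s4, s5, s6}.
Read '1': s0→{s5}, s1→{s0}, s2→{s0, s6}, s3→{s1, s2, s4}, s4→{s1, s4}, s5→{s1, s4, s5}, s6→{s4, s6}; union {s0, s1, s2, s4, s5, s6}; ε-closure = {s0, s1, s2, s3, s4, s5, s6}.
The final set {s0, s1, s2, s3, s4, s5, s6} contains the accepting state s1.

Yes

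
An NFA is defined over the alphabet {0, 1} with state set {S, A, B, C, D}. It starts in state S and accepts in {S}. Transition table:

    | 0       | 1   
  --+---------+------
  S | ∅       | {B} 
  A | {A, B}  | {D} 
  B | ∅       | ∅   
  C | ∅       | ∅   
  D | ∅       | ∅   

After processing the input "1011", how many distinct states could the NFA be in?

0

Start in {S}.
Read '1': {S} → {B}.
Read '0': {B} → ∅.
The set is empty and remains empty for the remaining 2 symbols.
That set has 0 states.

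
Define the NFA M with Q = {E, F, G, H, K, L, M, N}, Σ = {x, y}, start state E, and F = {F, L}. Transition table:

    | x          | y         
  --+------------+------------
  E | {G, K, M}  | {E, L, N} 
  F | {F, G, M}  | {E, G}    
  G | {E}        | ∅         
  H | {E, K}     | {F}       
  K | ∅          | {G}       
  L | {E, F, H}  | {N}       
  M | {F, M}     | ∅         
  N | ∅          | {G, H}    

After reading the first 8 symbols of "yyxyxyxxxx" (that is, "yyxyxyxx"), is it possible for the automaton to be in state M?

Start in {E}.
Read 'y': E→{E, L, N}; now {E, L, N}.
Read 'y': E→{E, L, N}, L→{N}, N→{G, H}; now {E, G, H, L, N}.
Read 'x': E→{G, K, M}, G→{E}, H→{E, K}, L→{E, F, H}, N→∅; now {E, F, G, H, K, M}.
Read 'y': E→{E, L, N}, F→{E, G}, G→∅, H→{F}, K→{G}, M→∅; now {E, F, G, L, N}.
Read 'x': E→{G, K, M}, F→{F, G, M}, G→{E}, L→{E, F, H}, N→∅; now {E, F, G, H, K, M}.
Read 'y': E→{E, L, N}, F→{E, G}, G→∅, H→{F}, K→{G}, M→∅; now {E, F, G, L, N}.
Read 'x': E→{G, K, M}, F→{F, G, M}, G→{E}, L→{E, F, H}, N→∅; now {E, F, G, H, K, M}.
Read 'x': E→{G, K, M}, F→{F, G, M}, G→{E}, H→{E, K}, K→∅, M→{F, M}; now {E, F, G, K, M}.
State M is in {E, F, G, K, M}.

Yes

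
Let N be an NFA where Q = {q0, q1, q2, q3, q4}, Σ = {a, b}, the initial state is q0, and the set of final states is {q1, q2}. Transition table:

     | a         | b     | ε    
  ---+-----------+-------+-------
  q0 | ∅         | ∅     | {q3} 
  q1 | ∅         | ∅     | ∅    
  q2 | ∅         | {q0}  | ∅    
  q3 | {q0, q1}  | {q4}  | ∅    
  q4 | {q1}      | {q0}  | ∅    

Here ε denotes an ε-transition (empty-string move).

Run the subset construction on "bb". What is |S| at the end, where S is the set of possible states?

Start: ε-closure({q0}) = {q0, q3}.
Read 'b': {q0, q3} → {q4}.
Read 'b': {q4} → {q0, q3}.
That set has 2 states.

2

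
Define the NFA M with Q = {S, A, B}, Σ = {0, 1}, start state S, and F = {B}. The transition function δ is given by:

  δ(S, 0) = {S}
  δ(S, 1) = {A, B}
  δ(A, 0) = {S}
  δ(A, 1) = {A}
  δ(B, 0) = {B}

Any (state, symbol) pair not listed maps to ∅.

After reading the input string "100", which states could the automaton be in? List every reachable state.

{S, B}

Start in {S}.
Read '1': S→{A, B}; now {A, B}.
Read '0': A→{S}, B→{B}; now {S, B}.
Read '0': S→{S}, B→{B}; now {S, B}.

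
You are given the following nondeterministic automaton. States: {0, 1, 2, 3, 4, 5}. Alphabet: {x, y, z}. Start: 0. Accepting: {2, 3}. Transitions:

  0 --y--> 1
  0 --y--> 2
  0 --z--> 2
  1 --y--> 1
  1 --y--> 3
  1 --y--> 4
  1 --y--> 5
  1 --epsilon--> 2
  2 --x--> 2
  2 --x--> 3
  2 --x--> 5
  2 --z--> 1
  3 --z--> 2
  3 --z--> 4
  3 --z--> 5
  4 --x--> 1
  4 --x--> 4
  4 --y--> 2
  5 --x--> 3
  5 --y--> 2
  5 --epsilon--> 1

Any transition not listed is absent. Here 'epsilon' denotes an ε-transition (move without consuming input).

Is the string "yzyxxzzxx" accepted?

Start in {0}.
Read 'y': 0→{1, 2}; now {1, 2}.
Read 'z': 1→∅, 2→{1}; union {1}; ε-closure = {1, 2}.
Read 'y': 1→{1, 3, 4, 5}, 2→∅; union {1, 3, 4, 5}; ε-closure = {1, 2, 3, 4, 5}.
Read 'x': 1→∅, 2→{2, 3, 5}, 3→∅, 4→{1, 4}, 5→{3}; now {1, 2, 3, 4, 5}.
Read 'x': 1→∅, 2→{2, 3, 5}, 3→∅, 4→{1, 4}, 5→{3}; now {1, 2, 3, 4, 5}.
Read 'z': 1→∅, 2→{1}, 3→{2, 4, 5}, 4→∅, 5→∅; now {1, 2, 4, 5}.
Read 'z': 1→∅, 2→{1}, 4→∅, 5→∅; union {1}; ε-closure = {1, 2}.
Read 'x': 1→∅, 2→{2, 3, 5}; union {2, 3, 5}; ε-closure = {1, 2, 3, 5}.
Read 'x': 1→∅, 2→{2, 3, 5}, 3→∅, 5→{3}; union {2, 3, 5}; ε-closure = {1, 2, 3, 5}.
The final set {1, 2, 3, 5} contains the accepting states 2, 3.

Yes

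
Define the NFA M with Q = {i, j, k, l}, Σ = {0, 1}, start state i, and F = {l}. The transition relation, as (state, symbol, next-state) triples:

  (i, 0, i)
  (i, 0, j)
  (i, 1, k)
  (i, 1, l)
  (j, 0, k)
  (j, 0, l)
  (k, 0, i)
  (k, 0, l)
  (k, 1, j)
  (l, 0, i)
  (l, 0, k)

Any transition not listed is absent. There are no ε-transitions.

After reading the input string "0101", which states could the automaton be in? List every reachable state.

{j, k, l}

Start in {i}.
Read '0': i→{i, j}; now {i, j}.
Read '1': i→{k, l}, j→∅; now {k, l}.
Read '0': k→{i, l}, l→{i, k}; now {i, k, l}.
Read '1': i→{k, l}, k→{j}, l→∅; now {j, k, l}.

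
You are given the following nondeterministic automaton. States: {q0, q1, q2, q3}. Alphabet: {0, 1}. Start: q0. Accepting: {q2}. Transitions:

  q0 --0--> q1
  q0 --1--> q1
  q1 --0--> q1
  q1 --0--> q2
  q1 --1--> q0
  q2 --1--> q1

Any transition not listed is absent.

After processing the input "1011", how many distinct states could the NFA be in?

Start in {q0}.
Read '1': q0→{q1}; now {q1}.
Read '0': q1→{q1, q2}; now {q1, q2}.
Read '1': q1→{q0}, q2→{q1}; now {q0, q1}.
Read '1': q0→{q1}, q1→{q0}; now {q0, q1}.
That set has 2 states.

2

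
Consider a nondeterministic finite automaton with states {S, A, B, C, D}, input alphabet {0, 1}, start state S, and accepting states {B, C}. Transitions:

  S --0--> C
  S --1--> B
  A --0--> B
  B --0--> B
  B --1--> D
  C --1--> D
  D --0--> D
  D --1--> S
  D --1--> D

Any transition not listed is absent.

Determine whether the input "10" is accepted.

Start in {S}.
Read '1': {S} → {B}.
Read '0': {B} → {B}.
The final set {B} contains the accepting state B.

Yes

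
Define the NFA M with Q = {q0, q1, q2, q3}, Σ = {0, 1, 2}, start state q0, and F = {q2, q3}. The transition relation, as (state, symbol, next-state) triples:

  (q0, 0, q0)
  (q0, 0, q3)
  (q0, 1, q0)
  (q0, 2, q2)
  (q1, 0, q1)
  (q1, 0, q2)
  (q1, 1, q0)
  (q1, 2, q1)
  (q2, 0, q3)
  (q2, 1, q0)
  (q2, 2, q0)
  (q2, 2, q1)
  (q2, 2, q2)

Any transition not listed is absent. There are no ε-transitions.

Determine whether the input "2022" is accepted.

No

Start in {q0}.
Read '2': {q0} → {q2}.
Read '0': {q2} → {q3}.
Read '2': {q3} → ∅.
The set is empty and remains empty for the remaining 1 symbol.
The final set ∅ contains no accepting state.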